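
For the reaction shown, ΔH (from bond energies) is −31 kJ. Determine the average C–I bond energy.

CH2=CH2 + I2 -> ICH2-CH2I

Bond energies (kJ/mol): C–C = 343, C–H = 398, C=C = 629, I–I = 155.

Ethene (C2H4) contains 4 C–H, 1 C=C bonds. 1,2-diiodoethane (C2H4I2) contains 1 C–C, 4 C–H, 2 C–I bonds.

D(C–I) ≈ 236 kJ/mol

Let D be the C–I bond energy.
Σ(broken) = 4×398 + 1×629 + 1×155 = 2376
Σ(formed) = 1×343 + 4×398 + 2×D = 1935 + 2D
ΔH = Σ(broken) − Σ(formed) = (2376) − (1935 + 2D) = +441 − 2D
Setting this equal to −31 kJ gives 2D = 472, so D = 236 kJ/mol.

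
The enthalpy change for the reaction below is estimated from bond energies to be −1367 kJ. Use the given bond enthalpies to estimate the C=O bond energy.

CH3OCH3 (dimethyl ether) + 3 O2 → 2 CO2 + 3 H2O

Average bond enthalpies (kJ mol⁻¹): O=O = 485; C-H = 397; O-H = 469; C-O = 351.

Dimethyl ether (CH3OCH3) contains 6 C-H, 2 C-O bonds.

D(C=O) ≈ 773 kJ/mol

Let D be the C=O bond energy.
Σ(broken) = 6×397 + 2×351 + 3×485 = 4539
Σ(formed) = 4×D + 6×469 = 2814 + 4D
ΔH = Σ(broken) − Σ(formed) = (4539) − (2814 + 4D) = +1725 − 4D
Setting this equal to −1367 kJ gives 4D = 3092, so D = 773 kJ/mol.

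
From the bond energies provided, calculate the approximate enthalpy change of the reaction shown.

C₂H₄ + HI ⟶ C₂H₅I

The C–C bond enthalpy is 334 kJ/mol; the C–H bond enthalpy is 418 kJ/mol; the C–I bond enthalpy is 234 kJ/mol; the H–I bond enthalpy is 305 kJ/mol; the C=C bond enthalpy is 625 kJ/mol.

Bonds broken (reactants):
  C–H: 4 × 418 = 1672
  C=C: 1 × 625 = 625
  H–I: 1 × 305 = 305
  Σ(broken) = 2602 kJ
Bonds formed (products):
  C–C: 1 × 334 = 334
  C–H: 5 × 418 = 2090
  C–I: 1 × 234 = 234
  Σ(formed) = 2658 kJ
ΔH = Σ(broken) − Σ(formed) = 2602 − 2658 = −56 kJ

ΔH ≈ −56 kJ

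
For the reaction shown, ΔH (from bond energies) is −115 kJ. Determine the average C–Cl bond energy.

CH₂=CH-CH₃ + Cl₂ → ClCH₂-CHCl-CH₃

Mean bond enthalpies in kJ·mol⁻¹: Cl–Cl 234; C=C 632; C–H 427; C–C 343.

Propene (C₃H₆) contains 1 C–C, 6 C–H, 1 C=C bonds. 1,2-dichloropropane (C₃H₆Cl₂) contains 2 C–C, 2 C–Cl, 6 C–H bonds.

D(C–Cl) ≈ 319 kJ/mol

Let D be the C–Cl bond energy.
Σ(broken) = 1×343 + 6×427 + 1×632 + 1×234 = 3771
Σ(formed) = 2×343 + 2×D + 6×427 = 3248 + 2D
ΔH = Σ(broken) − Σ(formed) = (3771) − (3248 + 2D) = +523 − 2D
Setting this equal to −115 kJ gives 2D = 638, so D = 319 kJ/mol.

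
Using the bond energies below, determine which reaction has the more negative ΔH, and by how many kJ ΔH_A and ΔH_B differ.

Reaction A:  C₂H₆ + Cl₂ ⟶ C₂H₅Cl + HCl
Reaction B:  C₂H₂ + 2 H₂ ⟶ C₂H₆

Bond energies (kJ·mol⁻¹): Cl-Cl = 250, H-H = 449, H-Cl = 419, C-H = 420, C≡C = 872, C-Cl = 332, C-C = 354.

Reaction B, by 183 kJ

Reaction A:
  Bonds broken (reactants):
    C-C: 1 × 354 = 354
    C-H: 6 × 420 = 2520
    Cl-Cl: 1 × 250 = 250
    Σ(broken) = 3124 kJ
  Bonds formed (products):
    C-C: 1 × 354 = 354
    C-Cl: 1 × 332 = 332
    C-H: 5 × 420 = 2100
    H-Cl: 1 × 419 = 419
    Σ(formed) = 3205 kJ
  ΔH_A = 3124 − 3205 = −81 kJ
Reaction B:
  Bonds broken (reactants):
    C≡C: 1 × 872 = 872
    C-H: 2 × 420 = 840
    H-H: 2 × 449 = 898
    Σ(broken) = 2610 kJ
  Bonds formed (products):
    C-C: 1 × 354 = 354
    C-H: 6 × 420 = 2520
    Σ(formed) = 2874 kJ
  ΔH_B = 2610 − 2874 = −264 kJ
ΔH_A − ΔH_B = +183 kJ, so reaction B has the more negative ΔH; |ΔH_A − ΔH_B| = 183 kJ.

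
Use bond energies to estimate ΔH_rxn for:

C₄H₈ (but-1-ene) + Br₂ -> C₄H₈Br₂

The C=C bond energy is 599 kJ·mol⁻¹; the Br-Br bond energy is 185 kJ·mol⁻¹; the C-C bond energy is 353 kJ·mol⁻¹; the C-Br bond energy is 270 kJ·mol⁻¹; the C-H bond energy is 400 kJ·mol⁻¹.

Bonds broken (reactants):
  Br-Br: 1 × 185 = 185
  C-C: 2 × 353 = 706
  C-H: 8 × 400 = 3200
  C=C: 1 × 599 = 599
  Σ(broken) = 4690 kJ
Bonds formed (products):
  C-Br: 2 × 270 = 540
  C-C: 3 × 353 = 1059
  C-H: 8 × 400 = 3200
  Σ(formed) = 4799 kJ
ΔH = Σ(broken) − Σ(formed) = 4690 − 4799 = −109 kJ

ΔH ≈ −109 kJ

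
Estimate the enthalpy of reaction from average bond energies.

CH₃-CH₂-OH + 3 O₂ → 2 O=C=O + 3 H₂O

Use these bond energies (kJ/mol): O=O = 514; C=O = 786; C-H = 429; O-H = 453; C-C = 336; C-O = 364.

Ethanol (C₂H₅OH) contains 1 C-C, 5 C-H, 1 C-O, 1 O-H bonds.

ΔH ≈ −1022 kJ

Bonds broken (reactants):
  C-C: 1 × 336 = 336
  C-H: 5 × 429 = 2145
  C-O: 1 × 364 = 364
  O-H: 1 × 453 = 453
  O=O: 3 × 514 = 1542
  Σ(broken) = 4840 kJ
Bonds formed (products):
  C=O: 4 × 786 = 3144
  O-H: 6 × 453 = 2718
  Σ(formed) = 5862 kJ
ΔH = Σ(broken) − Σ(formed) = 4840 − 5862 = −1022 kJ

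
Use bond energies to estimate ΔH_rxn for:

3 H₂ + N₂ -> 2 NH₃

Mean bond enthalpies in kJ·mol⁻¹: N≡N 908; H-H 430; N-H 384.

Bonds broken (reactants):
  H-H: 3 × 430 = 1290
  N≡N: 1 × 908 = 908
  Σ(broken) = 2198 kJ
Bonds formed (products):
  N-H: 6 × 384 = 2304
  Σ(formed) = 2304 kJ
ΔH = Σ(broken) − Σ(formed) = 2198 − 2304 = −106 kJ

ΔH ≈ −106 kJ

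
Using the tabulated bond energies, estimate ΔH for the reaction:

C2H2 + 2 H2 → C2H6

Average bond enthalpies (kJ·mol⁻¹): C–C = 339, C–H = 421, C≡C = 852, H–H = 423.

Bonds broken (reactants):
  C≡C: 1 × 852 = 852
  C–H: 2 × 421 = 842
  H–H: 2 × 423 = 846
  Σ(broken) = 2540 kJ
Bonds formed (products):
  C–C: 1 × 339 = 339
  C–H: 6 × 421 = 2526
  Σ(formed) = 2865 kJ
ΔH = Σ(broken) − Σ(formed) = 2540 − 2865 = −325 kJ

ΔH ≈ −325 kJ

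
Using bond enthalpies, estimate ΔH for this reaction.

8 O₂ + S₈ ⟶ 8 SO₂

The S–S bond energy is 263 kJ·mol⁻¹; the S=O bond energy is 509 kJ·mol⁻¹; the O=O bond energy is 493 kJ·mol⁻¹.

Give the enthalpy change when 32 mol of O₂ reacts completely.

Bonds broken (reactants):
  O=O: 8 × 493 = 3944
  S–S: 8 × 263 = 2104
  Σ(broken) = 6048 kJ
Bonds formed (products):
  S=O: 16 × 509 = 8144
  Σ(formed) = 8144 kJ
ΔH = Σ(broken) − Σ(formed) = 6048 − 8144 = −2096 kJ
For 4× the reaction as written: 4 × (−2096) = −8384 kJ

ΔH = −8384 kJ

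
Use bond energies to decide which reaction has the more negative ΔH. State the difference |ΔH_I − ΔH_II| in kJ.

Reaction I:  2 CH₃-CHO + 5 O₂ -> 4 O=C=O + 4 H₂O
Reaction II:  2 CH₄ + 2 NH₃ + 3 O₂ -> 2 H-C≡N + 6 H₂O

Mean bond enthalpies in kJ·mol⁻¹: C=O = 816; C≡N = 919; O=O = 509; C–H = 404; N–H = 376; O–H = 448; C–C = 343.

Reaction I:
  Bonds broken (reactants):
    C–C: 2 × 343 = 686
    C–H: 8 × 404 = 3232
    C=O: 2 × 816 = 1632
    O=O: 5 × 509 = 2545
    Σ(broken) = 8095 kJ
  Bonds formed (products):
    C=O: 8 × 816 = 6528
    O–H: 8 × 448 = 3584
    Σ(formed) = 10112 kJ
  ΔH_I = 8095 − 10112 = −2017 kJ
Reaction II:
  Bonds broken (reactants):
    C–H: 8 × 404 = 3232
    N–H: 6 × 376 = 2256
    O=O: 3 × 509 = 1527
    Σ(broken) = 7015 kJ
  Bonds formed (products):
    C≡N: 2 × 919 = 1838
    C–H: 2 × 404 = 808
    O–H: 12 × 448 = 5376
    Σ(formed) = 8022 kJ
  ΔH_II = 7015 − 8022 = −1007 kJ
ΔH_I − ΔH_II = −1010 kJ, so reaction I has the more negative ΔH; |ΔH_I − ΔH_II| = 1010 kJ.

Reaction I, by 1010 kJ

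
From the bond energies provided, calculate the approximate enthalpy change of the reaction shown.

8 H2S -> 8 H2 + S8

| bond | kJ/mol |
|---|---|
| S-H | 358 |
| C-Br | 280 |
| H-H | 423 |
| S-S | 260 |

ΔH ≈ +264 kJ

Bonds broken (reactants):
  S-H: 16 × 358 = 5728
  Σ(broken) = 5728 kJ
Bonds formed (products):
  H-H: 8 × 423 = 3384
  S-S: 8 × 260 = 2080
  Σ(formed) = 5464 kJ
ΔH = Σ(broken) − Σ(formed) = 5728 − 5464 = +264 kJ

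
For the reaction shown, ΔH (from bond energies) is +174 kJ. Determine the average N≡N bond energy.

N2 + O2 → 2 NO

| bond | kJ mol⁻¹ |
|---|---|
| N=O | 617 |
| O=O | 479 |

Let D be the N≡N bond energy.
Σ(broken) = 1×D + 1×479 = 479 + D
Σ(formed) = 2×617 = 1234
ΔH = Σ(broken) − Σ(formed) = (479 + D) − (1234) = −755 + D
Setting this equal to +174 kJ gives D = 929 kJ/mol.

D(N≡N) ≈ 929 kJ/mol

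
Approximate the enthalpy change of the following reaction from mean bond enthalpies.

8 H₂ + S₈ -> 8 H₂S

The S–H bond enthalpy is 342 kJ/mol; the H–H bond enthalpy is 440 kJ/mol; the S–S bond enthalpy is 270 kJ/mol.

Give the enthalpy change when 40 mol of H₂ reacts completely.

ΔH = +1040 kJ

Bonds broken (reactants):
  H–H: 8 × 440 = 3520
  S–S: 8 × 270 = 2160
  Σ(broken) = 5680 kJ
Bonds formed (products):
  S–H: 16 × 342 = 5472
  Σ(formed) = 5472 kJ
ΔH = Σ(broken) − Σ(formed) = 5680 − 5472 = +208 kJ
For 5× the reaction as written: 5 × (+208) = +1040 kJ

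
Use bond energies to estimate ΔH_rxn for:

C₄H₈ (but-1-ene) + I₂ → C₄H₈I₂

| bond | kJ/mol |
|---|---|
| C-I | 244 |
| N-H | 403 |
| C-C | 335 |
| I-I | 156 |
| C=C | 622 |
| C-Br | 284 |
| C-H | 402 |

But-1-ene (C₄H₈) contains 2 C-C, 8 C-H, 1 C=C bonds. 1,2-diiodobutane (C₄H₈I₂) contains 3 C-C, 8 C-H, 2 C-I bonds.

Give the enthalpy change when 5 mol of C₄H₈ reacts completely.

ΔH = −225 kJ

Bonds broken (reactants):
  C-C: 2 × 335 = 670
  C-H: 8 × 402 = 3216
  C=C: 1 × 622 = 622
  I-I: 1 × 156 = 156
  Σ(broken) = 4664 kJ
Bonds formed (products):
  C-C: 3 × 335 = 1005
  C-H: 8 × 402 = 3216
  C-I: 2 × 244 = 488
  Σ(formed) = 4709 kJ
ΔH = Σ(broken) − Σ(formed) = 4664 − 4709 = −45 kJ
For 5× the reaction as written: 5 × (−45) = −225 kJ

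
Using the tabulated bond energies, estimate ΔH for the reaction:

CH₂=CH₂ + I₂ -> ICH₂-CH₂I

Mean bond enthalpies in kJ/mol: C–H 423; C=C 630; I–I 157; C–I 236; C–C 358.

ΔH ≈ −43 kJ

Bonds broken (reactants):
  C–H: 4 × 423 = 1692
  C=C: 1 × 630 = 630
  I–I: 1 × 157 = 157
  Σ(broken) = 2479 kJ
Bonds formed (products):
  C–C: 1 × 358 = 358
  C–H: 4 × 423 = 1692
  C–I: 2 × 236 = 472
  Σ(formed) = 2522 kJ
ΔH = Σ(broken) − Σ(formed) = 2479 − 2522 = −43 kJ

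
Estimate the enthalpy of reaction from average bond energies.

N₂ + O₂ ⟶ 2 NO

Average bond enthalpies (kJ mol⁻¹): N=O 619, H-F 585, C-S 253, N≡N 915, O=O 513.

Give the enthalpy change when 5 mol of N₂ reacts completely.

ΔH = +950 kJ

Bonds broken (reactants):
  N≡N: 1 × 915 = 915
  O=O: 1 × 513 = 513
  Σ(broken) = 1428 kJ
Bonds formed (products):
  N=O: 2 × 619 = 1238
  Σ(formed) = 1238 kJ
ΔH = Σ(broken) − Σ(formed) = 1428 − 1238 = +190 kJ
For 5× the reaction as written: 5 × (+190) = +950 kJ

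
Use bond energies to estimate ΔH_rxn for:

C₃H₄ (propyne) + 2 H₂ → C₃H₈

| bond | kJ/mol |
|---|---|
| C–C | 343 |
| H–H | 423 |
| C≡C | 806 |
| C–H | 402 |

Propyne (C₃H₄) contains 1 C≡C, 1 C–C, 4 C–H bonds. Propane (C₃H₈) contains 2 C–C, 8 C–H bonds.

ΔH ≈ −299 kJ

Bonds broken (reactants):
  C≡C: 1 × 806 = 806
  C–C: 1 × 343 = 343
  C–H: 4 × 402 = 1608
  H–H: 2 × 423 = 846
  Σ(broken) = 3603 kJ
Bonds formed (products):
  C–C: 2 × 343 = 686
  C–H: 8 × 402 = 3216
  Σ(formed) = 3902 kJ
ΔH = Σ(broken) − Σ(formed) = 3603 − 3902 = −299 kJ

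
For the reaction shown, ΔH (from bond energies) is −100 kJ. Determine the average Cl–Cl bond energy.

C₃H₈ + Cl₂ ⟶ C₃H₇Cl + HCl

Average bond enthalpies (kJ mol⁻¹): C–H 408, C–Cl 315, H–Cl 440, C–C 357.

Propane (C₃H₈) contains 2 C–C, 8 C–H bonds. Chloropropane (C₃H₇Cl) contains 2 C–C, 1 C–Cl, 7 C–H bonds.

D(Cl–Cl) ≈ 247 kJ/mol

Let D be the Cl–Cl bond energy.
Σ(broken) = 2×357 + 8×408 + 1×D = 3978 + D
Σ(formed) = 2×357 + 1×315 + 7×408 + 1×440 = 4325
ΔH = Σ(broken) − Σ(formed) = (3978 + D) − (4325) = −347 + D
Setting this equal to −100 kJ gives D = 247 kJ/mol.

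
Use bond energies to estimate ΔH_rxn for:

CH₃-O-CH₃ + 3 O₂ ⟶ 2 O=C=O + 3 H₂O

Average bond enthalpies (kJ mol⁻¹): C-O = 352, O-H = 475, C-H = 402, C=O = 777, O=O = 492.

Bonds broken (reactants):
  C-H: 6 × 402 = 2412
  C-O: 2 × 352 = 704
  O=O: 3 × 492 = 1476
  Σ(broken) = 4592 kJ
Bonds formed (products):
  C=O: 4 × 777 = 3108
  O-H: 6 × 475 = 2850
  Σ(formed) = 5958 kJ
ΔH = Σ(broken) − Σ(formed) = 4592 − 5958 = −1366 kJ

ΔH ≈ −1366 kJ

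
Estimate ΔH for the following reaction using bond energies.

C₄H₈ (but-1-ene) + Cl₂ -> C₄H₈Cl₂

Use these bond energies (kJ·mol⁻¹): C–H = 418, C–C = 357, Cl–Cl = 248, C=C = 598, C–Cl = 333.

Bonds broken (reactants):
  C–C: 2 × 357 = 714
  C–H: 8 × 418 = 3344
  C=C: 1 × 598 = 598
  Cl–Cl: 1 × 248 = 248
  Σ(broken) = 4904 kJ
Bonds formed (products):
  C–C: 3 × 357 = 1071
  C–Cl: 2 × 333 = 666
  C–H: 8 × 418 = 3344
  Σ(formed) = 5081 kJ
ΔH = Σ(broken) − Σ(formed) = 4904 − 5081 = −177 kJ

ΔH ≈ −177 kJ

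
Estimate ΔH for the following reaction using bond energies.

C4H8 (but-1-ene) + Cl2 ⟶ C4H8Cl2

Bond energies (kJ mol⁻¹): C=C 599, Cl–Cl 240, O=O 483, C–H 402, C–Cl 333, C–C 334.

Bonds broken (reactants):
  C–C: 2 × 334 = 668
  C–H: 8 × 402 = 3216
  C=C: 1 × 599 = 599
  Cl–Cl: 1 × 240 = 240
  Σ(broken) = 4723 kJ
Bonds formed (products):
  C–C: 3 × 334 = 1002
  C–Cl: 2 × 333 = 666
  C–H: 8 × 402 = 3216
  Σ(formed) = 4884 kJ
ΔH = Σ(broken) − Σ(formed) = 4723 − 4884 = −161 kJ

ΔH ≈ −161 kJ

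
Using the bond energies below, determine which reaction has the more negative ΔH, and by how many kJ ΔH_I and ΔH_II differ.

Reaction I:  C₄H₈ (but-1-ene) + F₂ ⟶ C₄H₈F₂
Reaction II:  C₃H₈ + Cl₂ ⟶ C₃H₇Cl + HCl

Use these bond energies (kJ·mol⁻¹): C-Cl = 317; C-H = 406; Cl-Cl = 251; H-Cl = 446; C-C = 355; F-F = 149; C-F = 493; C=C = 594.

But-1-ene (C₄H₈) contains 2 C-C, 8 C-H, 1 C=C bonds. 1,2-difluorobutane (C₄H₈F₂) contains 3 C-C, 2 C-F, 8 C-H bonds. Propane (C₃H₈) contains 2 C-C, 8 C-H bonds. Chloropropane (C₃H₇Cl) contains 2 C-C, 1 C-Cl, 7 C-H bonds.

Reaction I:
  Bonds broken (reactants):
    C-C: 2 × 355 = 710
    C-H: 8 × 406 = 3248
    C=C: 1 × 594 = 594
    F-F: 1 × 149 = 149
    Σ(broken) = 4701 kJ
  Bonds formed (products):
    C-C: 3 × 355 = 1065
    C-F: 2 × 493 = 986
    C-H: 8 × 406 = 3248
    Σ(formed) = 5299 kJ
  ΔH_I = 4701 − 5299 = −598 kJ
Reaction II:
  Bonds broken (reactants):
    C-C: 2 × 355 = 710
    C-H: 8 × 406 = 3248
    Cl-Cl: 1 × 251 = 251
    Σ(broken) = 4209 kJ
  Bonds formed (products):
    C-C: 2 × 355 = 710
    C-Cl: 1 × 317 = 317
    C-H: 7 × 406 = 2842
    H-Cl: 1 × 446 = 446
    Σ(formed) = 4315 kJ
  ΔH_II = 4209 − 4315 = −106 kJ
ΔH_I − ΔH_II = −492 kJ, so reaction I has the more negative ΔH; |ΔH_I − ΔH_II| = 492 kJ.

Reaction I, by 492 kJ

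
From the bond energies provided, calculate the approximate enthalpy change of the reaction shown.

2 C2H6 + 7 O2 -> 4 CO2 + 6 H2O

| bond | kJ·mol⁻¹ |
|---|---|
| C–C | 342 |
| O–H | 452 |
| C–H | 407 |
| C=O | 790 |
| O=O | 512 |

ΔH ≈ −2592 kJ

Bonds broken (reactants):
  C–C: 2 × 342 = 684
  C–H: 12 × 407 = 4884
  O=O: 7 × 512 = 3584
  Σ(broken) = 9152 kJ
Bonds formed (products):
  C=O: 8 × 790 = 6320
  O–H: 12 × 452 = 5424
  Σ(formed) = 11744 kJ
ΔH = Σ(broken) − Σ(formed) = 9152 − 11744 = −2592 kJ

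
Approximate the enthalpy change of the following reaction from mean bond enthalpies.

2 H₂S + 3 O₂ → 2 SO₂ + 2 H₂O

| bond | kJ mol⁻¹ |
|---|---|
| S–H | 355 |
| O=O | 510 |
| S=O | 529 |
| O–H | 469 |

Bonds broken (reactants):
  O=O: 3 × 510 = 1530
  S–H: 4 × 355 = 1420
  Σ(broken) = 2950 kJ
Bonds formed (products):
  O–H: 4 × 469 = 1876
  S=O: 4 × 529 = 2116
  Σ(formed) = 3992 kJ
ΔH = Σ(broken) − Σ(formed) = 2950 − 3992 = −1042 kJ

ΔH ≈ −1042 kJ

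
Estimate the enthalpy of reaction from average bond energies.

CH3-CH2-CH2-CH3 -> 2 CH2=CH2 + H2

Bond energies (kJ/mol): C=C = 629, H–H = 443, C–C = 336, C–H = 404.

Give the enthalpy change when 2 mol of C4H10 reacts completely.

ΔH = +230 kJ

Bonds broken (reactants):
  C–C: 3 × 336 = 1008
  C–H: 10 × 404 = 4040
  Σ(broken) = 5048 kJ
Bonds formed (products):
  C–H: 8 × 404 = 3232
  C=C: 2 × 629 = 1258
  H–H: 1 × 443 = 443
  Σ(formed) = 4933 kJ
ΔH = Σ(broken) − Σ(formed) = 5048 − 4933 = +115 kJ
For 2× the reaction as written: 2 × (+115) = +230 kJ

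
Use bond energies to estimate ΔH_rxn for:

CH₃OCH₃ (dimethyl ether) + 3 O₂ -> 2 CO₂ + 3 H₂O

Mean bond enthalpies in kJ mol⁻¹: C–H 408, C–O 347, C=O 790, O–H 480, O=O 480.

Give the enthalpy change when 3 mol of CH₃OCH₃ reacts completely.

Bonds broken (reactants):
  C–H: 6 × 408 = 2448
  C–O: 2 × 347 = 694
  O=O: 3 × 480 = 1440
  Σ(broken) = 4582 kJ
Bonds formed (products):
  C=O: 4 × 790 = 3160
  O–H: 6 × 480 = 2880
  Σ(formed) = 6040 kJ
ΔH = Σ(broken) − Σ(formed) = 4582 − 6040 = −1458 kJ
For 3× the reaction as written: 3 × (−1458) = −4374 kJ

ΔH = −4374 kJ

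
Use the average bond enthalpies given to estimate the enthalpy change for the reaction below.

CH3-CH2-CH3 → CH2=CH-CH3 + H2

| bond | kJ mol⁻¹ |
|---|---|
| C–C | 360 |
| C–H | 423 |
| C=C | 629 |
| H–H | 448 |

ΔH ≈ +129 kJ

Bonds broken (reactants):
  C–C: 2 × 360 = 720
  C–H: 8 × 423 = 3384
  Σ(broken) = 4104 kJ
Bonds formed (products):
  C–C: 1 × 360 = 360
  C–H: 6 × 423 = 2538
  C=C: 1 × 629 = 629
  H–H: 1 × 448 = 448
  Σ(formed) = 3975 kJ
ΔH = Σ(broken) − Σ(formed) = 4104 − 3975 = +129 kJ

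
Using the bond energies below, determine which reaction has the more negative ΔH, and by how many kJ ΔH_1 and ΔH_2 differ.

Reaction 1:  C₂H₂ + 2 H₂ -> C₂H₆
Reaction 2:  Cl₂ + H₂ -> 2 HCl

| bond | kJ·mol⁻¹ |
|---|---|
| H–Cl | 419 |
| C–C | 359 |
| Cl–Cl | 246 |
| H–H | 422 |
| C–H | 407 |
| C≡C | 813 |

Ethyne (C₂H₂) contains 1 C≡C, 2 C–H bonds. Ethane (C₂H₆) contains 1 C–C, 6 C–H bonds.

Reaction 1, by 160 kJ

Reaction 1:
  Bonds broken (reactants):
    C≡C: 1 × 813 = 813
    C–H: 2 × 407 = 814
    H–H: 2 × 422 = 844
    Σ(broken) = 2471 kJ
  Bonds formed (products):
    C–C: 1 × 359 = 359
    C–H: 6 × 407 = 2442
    Σ(formed) = 2801 kJ
  ΔH_1 = 2471 − 2801 = −330 kJ
Reaction 2:
  Bonds broken (reactants):
    Cl–Cl: 1 × 246 = 246
    H–H: 1 × 422 = 422
    Σ(broken) = 668 kJ
  Bonds formed (products):
    H–Cl: 2 × 419 = 838
    Σ(formed) = 838 kJ
  ΔH_2 = 668 − 838 = −170 kJ
ΔH_1 − ΔH_2 = −160 kJ, so reaction 1 has the more negative ΔH; |ΔH_1 − ΔH_2| = 160 kJ.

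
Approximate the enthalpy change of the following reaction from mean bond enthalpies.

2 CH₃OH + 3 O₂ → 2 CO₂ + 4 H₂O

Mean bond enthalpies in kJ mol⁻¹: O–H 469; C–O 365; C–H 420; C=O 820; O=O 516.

ΔH ≈ −1296 kJ

Bonds broken (reactants):
  C–H: 6 × 420 = 2520
  C–O: 2 × 365 = 730
  O–H: 2 × 469 = 938
  O=O: 3 × 516 = 1548
  Σ(broken) = 5736 kJ
Bonds formed (products):
  C=O: 4 × 820 = 3280
  O–H: 8 × 469 = 3752
  Σ(formed) = 7032 kJ
ΔH = Σ(broken) − Σ(formed) = 5736 − 7032 = −1296 kJ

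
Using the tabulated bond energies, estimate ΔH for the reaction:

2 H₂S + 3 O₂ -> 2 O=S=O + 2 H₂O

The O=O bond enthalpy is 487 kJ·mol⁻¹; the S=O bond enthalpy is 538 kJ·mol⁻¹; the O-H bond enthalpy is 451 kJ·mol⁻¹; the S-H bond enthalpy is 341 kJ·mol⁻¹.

Bonds broken (reactants):
  O=O: 3 × 487 = 1461
  S-H: 4 × 341 = 1364
  Σ(broken) = 2825 kJ
Bonds formed (products):
  O-H: 4 × 451 = 1804
  S=O: 4 × 538 = 2152
  Σ(formed) = 3956 kJ
ΔH = Σ(broken) − Σ(formed) = 2825 − 3956 = −1131 kJ

ΔH ≈ −1131 kJ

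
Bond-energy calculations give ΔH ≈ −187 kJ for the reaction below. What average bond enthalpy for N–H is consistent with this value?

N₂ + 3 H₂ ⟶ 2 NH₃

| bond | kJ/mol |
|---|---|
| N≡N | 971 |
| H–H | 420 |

D(N–H) ≈ 403 kJ/mol

Let D be the N–H bond energy.
Σ(broken) = 3×420 + 1×971 = 2231
Σ(formed) = 6×D = 6D
ΔH = Σ(broken) − Σ(formed) = (2231) − (6D) = +2231 − 6D
Setting this equal to −187 kJ gives 6D = 2418, so D = 403 kJ/mol.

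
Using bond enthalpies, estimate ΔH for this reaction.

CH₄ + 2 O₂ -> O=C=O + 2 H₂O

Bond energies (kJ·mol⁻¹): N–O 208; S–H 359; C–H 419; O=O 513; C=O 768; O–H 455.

ΔH ≈ −654 kJ

Bonds broken (reactants):
  C–H: 4 × 419 = 1676
  O=O: 2 × 513 = 1026
  Σ(broken) = 2702 kJ
Bonds formed (products):
  C=O: 2 × 768 = 1536
  O–H: 4 × 455 = 1820
  Σ(formed) = 3356 kJ
ΔH = Σ(broken) − Σ(formed) = 2702 − 3356 = −654 kJ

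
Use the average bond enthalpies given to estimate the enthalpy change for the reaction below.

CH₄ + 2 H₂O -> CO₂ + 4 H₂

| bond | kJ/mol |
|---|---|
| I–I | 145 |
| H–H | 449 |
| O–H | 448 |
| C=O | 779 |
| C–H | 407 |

ΔH ≈ +66 kJ

Bonds broken (reactants):
  C–H: 4 × 407 = 1628
  O–H: 4 × 448 = 1792
  Σ(broken) = 3420 kJ
Bonds formed (products):
  C=O: 2 × 779 = 1558
  H–H: 4 × 449 = 1796
  Σ(formed) = 3354 kJ
ΔH = Σ(broken) − Σ(formed) = 3420 − 3354 = +66 kJ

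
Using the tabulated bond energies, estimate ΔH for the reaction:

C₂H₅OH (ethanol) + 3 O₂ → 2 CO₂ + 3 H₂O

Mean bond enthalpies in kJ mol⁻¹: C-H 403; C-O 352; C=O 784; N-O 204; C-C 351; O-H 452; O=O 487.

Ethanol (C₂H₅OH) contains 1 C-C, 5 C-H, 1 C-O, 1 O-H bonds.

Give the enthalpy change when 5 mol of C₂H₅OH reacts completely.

ΔH = −6085 kJ

Bonds broken (reactants):
  C-C: 1 × 351 = 351
  C-H: 5 × 403 = 2015
  C-O: 1 × 352 = 352
  O-H: 1 × 452 = 452
  O=O: 3 × 487 = 1461
  Σ(broken) = 4631 kJ
Bonds formed (products):
  C=O: 4 × 784 = 3136
  O-H: 6 × 452 = 2712
  Σ(formed) = 5848 kJ
ΔH = Σ(broken) − Σ(formed) = 4631 − 5848 = −1217 kJ
For 5× the reaction as written: 5 × (−1217) = −6085 kJ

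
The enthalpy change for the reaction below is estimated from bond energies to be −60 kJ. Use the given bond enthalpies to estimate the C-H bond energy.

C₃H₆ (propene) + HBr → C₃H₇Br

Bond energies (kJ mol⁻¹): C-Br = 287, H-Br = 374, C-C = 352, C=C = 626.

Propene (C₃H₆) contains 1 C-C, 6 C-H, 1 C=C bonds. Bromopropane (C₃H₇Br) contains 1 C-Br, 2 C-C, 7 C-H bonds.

D(C-H) ≈ 421 kJ/mol

Let D be the C-H bond energy.
Σ(broken) = 1×352 + 6×D + 1×626 + 1×374 = 1352 + 6D
Σ(formed) = 1×287 + 2×352 + 7×D = 991 + 7D
ΔH = Σ(broken) − Σ(formed) = (1352 + 6D) − (991 + 7D) = +361 − D
Setting this equal to −60 kJ gives D = 421 kJ/mol.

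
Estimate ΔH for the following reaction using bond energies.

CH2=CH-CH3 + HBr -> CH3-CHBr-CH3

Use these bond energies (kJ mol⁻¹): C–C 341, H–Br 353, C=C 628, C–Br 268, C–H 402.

ΔH ≈ −30 kJ

Bonds broken (reactants):
  C–C: 1 × 341 = 341
  C–H: 6 × 402 = 2412
  C=C: 1 × 628 = 628
  H–Br: 1 × 353 = 353
  Σ(broken) = 3734 kJ
Bonds formed (products):
  C–Br: 1 × 268 = 268
  C–C: 2 × 341 = 682
  C–H: 7 × 402 = 2814
  Σ(formed) = 3764 kJ
ΔH = Σ(broken) − Σ(formed) = 3734 − 3764 = −30 kJ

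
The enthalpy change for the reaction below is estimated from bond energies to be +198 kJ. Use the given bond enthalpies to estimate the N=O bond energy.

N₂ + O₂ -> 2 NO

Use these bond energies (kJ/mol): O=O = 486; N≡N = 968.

Let D be the N=O bond energy.
Σ(broken) = 1×968 + 1×486 = 1454
Σ(formed) = 2×D = 2D
ΔH = Σ(broken) − Σ(formed) = (1454) − (2D) = +1454 − 2D
Setting this equal to +198 kJ gives 2D = 1256, so D = 628 kJ/mol.

D(N=O) ≈ 628 kJ/mol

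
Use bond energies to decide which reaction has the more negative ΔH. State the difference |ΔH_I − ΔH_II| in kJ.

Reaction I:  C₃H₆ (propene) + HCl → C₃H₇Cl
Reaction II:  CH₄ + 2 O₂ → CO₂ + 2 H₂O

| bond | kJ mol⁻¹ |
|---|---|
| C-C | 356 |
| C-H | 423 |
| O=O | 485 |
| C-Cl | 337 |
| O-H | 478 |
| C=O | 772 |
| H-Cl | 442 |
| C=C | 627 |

Reaction II, by 747 kJ

Reaction I:
  Bonds broken (reactants):
    C-C: 1 × 356 = 356
    C-H: 6 × 423 = 2538
    C=C: 1 × 627 = 627
    H-Cl: 1 × 442 = 442
    Σ(broken) = 3963 kJ
  Bonds formed (products):
    C-C: 2 × 356 = 712
    C-Cl: 1 × 337 = 337
    C-H: 7 × 423 = 2961
    Σ(formed) = 4010 kJ
  ΔH_I = 3963 − 4010 = −47 kJ
Reaction II:
  Bonds broken (reactants):
    C-H: 4 × 423 = 1692
    O=O: 2 × 485 = 970
    Σ(broken) = 2662 kJ
  Bonds formed (products):
    C=O: 2 × 772 = 1544
    O-H: 4 × 478 = 1912
    Σ(formed) = 3456 kJ
  ΔH_II = 2662 − 3456 = −794 kJ
ΔH_I − ΔH_II = +747 kJ, so reaction II has the more negative ΔH; |ΔH_I − ΔH_II| = 747 kJ.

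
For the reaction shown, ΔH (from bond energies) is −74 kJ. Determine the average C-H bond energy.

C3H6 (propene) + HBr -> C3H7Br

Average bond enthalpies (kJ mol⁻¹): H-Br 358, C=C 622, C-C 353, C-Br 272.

Let D be the C-H bond energy.
Σ(broken) = 1×353 + 6×D + 1×622 + 1×358 = 1333 + 6D
Σ(formed) = 1×272 + 2×353 + 7×D = 978 + 7D
ΔH = Σ(broken) − Σ(formed) = (1333 + 6D) − (978 + 7D) = +355 − D
Setting this equal to −74 kJ gives D = 429 kJ/mol.

D(C-H) ≈ 429 kJ/mol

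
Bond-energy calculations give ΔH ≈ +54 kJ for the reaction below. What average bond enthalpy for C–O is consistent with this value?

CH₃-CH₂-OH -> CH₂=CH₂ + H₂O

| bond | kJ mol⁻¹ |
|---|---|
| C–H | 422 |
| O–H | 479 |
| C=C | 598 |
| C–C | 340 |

D(C–O) ≈ 369 kJ/mol

Let D be the C–O bond energy.
Σ(broken) = 1×340 + 5×422 + 1×D + 1×479 = 2929 + D
Σ(formed) = 4×422 + 1×598 + 2×479 = 3244
ΔH = Σ(broken) − Σ(formed) = (2929 + D) − (3244) = −315 + D
Setting this equal to +54 kJ gives D = 369 kJ/mol.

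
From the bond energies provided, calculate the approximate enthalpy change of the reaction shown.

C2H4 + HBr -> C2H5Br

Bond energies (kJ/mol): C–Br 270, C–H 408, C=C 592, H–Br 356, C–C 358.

ΔH ≈ −88 kJ

Bonds broken (reactants):
  C–H: 4 × 408 = 1632
  C=C: 1 × 592 = 592
  H–Br: 1 × 356 = 356
  Σ(broken) = 2580 kJ
Bonds formed (products):
  C–Br: 1 × 270 = 270
  C–C: 1 × 358 = 358
  C–H: 5 × 408 = 2040
  Σ(formed) = 2668 kJ
ΔH = Σ(broken) − Σ(formed) = 2580 − 2668 = −88 kJ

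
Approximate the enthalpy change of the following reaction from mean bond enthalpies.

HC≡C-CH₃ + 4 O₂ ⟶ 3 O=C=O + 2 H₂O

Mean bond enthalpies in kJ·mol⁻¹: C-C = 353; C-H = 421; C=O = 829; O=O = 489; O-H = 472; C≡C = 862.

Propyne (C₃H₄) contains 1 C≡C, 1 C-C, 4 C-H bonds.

ΔH ≈ −2007 kJ

Bonds broken (reactants):
  C≡C: 1 × 862 = 862
  C-C: 1 × 353 = 353
  C-H: 4 × 421 = 1684
  O=O: 4 × 489 = 1956
  Σ(broken) = 4855 kJ
Bonds formed (products):
  C=O: 6 × 829 = 4974
  O-H: 4 × 472 = 1888
  Σ(formed) = 6862 kJ
ΔH = Σ(broken) − Σ(formed) = 4855 − 6862 = −2007 kJ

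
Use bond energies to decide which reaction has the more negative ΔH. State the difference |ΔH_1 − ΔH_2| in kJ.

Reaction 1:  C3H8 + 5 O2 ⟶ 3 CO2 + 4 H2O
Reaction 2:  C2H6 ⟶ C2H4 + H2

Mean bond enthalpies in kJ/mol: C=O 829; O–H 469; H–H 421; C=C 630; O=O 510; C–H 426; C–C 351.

Reaction 1:
  Bonds broken (reactants):
    C–C: 2 × 351 = 702
    C–H: 8 × 426 = 3408
    O=O: 5 × 510 = 2550
    Σ(broken) = 6660 kJ
  Bonds formed (products):
    C=O: 6 × 829 = 4974
    O–H: 8 × 469 = 3752
    Σ(formed) = 8726 kJ
  ΔH_1 = 6660 − 8726 = −2066 kJ
Reaction 2:
  Bonds broken (reactants):
    C–C: 1 × 351 = 351
    C–H: 6 × 426 = 2556
    Σ(broken) = 2907 kJ
  Bonds formed (products):
    C–H: 4 × 426 = 1704
    C=C: 1 × 630 = 630
    H–H: 1 × 421 = 421
    Σ(formed) = 2755 kJ
  ΔH_2 = 2907 − 2755 = +152 kJ
ΔH_1 − ΔH_2 = −2218 kJ, so reaction 1 has the more negative ΔH; |ΔH_1 − ΔH_2| = 2218 kJ.

Reaction 1, by 2218 kJ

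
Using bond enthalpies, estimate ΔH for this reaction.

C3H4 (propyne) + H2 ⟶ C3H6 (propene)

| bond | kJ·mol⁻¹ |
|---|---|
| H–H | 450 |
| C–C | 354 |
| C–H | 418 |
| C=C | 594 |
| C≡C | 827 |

Bonds broken (reactants):
  C≡C: 1 × 827 = 827
  C–C: 1 × 354 = 354
  C–H: 4 × 418 = 1672
  H–H: 1 × 450 = 450
  Σ(broken) = 3303 kJ
Bonds formed (products):
  C–C: 1 × 354 = 354
  C–H: 6 × 418 = 2508
  C=C: 1 × 594 = 594
  Σ(formed) = 3456 kJ
ΔH = Σ(broken) − Σ(formed) = 3303 − 3456 = −153 kJ

ΔH ≈ −153 kJ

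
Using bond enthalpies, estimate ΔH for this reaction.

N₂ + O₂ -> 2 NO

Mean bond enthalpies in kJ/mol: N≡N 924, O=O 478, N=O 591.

ΔH ≈ +220 kJ

Bonds broken (reactants):
  N≡N: 1 × 924 = 924
  O=O: 1 × 478 = 478
  Σ(broken) = 1402 kJ
Bonds formed (products):
  N=O: 2 × 591 = 1182
  Σ(formed) = 1182 kJ
ΔH = Σ(broken) − Σ(formed) = 1402 − 1182 = +220 kJ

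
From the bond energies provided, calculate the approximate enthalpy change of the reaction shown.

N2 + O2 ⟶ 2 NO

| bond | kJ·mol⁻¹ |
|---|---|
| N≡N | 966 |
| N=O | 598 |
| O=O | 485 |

Bonds broken (reactants):
  N≡N: 1 × 966 = 966
  O=O: 1 × 485 = 485
  Σ(broken) = 1451 kJ
Bonds formed (products):
  N=O: 2 × 598 = 1196
  Σ(formed) = 1196 kJ
ΔH = Σ(broken) − Σ(formed) = 1451 − 1196 = +255 kJ

ΔH ≈ +255 kJ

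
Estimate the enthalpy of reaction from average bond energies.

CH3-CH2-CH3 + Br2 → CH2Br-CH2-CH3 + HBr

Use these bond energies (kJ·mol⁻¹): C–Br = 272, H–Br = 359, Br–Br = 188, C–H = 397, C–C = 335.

ΔH ≈ −46 kJ

Bonds broken (reactants):
  Br–Br: 1 × 188 = 188
  C–C: 2 × 335 = 670
  C–H: 8 × 397 = 3176
  Σ(broken) = 4034 kJ
Bonds formed (products):
  C–Br: 1 × 272 = 272
  C–C: 2 × 335 = 670
  C–H: 7 × 397 = 2779
  H–Br: 1 × 359 = 359
  Σ(formed) = 4080 kJ
ΔH = Σ(broken) − Σ(formed) = 4034 − 4080 = −46 kJ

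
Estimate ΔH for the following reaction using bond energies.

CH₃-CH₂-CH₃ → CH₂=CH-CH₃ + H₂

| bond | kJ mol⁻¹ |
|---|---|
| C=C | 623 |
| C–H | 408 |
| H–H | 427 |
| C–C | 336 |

ΔH ≈ +102 kJ

Bonds broken (reactants):
  C–C: 2 × 336 = 672
  C–H: 8 × 408 = 3264
  Σ(broken) = 3936 kJ
Bonds formed (products):
  C–C: 1 × 336 = 336
  C–H: 6 × 408 = 2448
  C=C: 1 × 623 = 623
  H–H: 1 × 427 = 427
  Σ(formed) = 3834 kJ
ΔH = Σ(broken) − Σ(formed) = 3936 − 3834 = +102 kJ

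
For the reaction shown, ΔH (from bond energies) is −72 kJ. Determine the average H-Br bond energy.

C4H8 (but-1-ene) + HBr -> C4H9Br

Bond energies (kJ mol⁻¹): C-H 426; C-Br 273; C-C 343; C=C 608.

D(H-Br) ≈ 362 kJ/mol

Let D be the H-Br bond energy.
Σ(broken) = 2×343 + 8×426 + 1×608 + 1×D = 4702 + D
Σ(formed) = 1×273 + 3×343 + 9×426 = 5136
ΔH = Σ(broken) − Σ(formed) = (4702 + D) − (5136) = −434 + D
Setting this equal to −72 kJ gives D = 362 kJ/mol.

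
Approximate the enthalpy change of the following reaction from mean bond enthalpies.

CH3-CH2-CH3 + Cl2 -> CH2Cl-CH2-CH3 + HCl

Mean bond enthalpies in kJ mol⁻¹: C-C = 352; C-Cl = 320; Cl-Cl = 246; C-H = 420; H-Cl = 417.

Bonds broken (reactants):
  C-C: 2 × 352 = 704
  C-H: 8 × 420 = 3360
  Cl-Cl: 1 × 246 = 246
  Σ(broken) = 4310 kJ
Bonds formed (products):
  C-C: 2 × 352 = 704
  C-Cl: 1 × 320 = 320
  C-H: 7 × 420 = 2940
  H-Cl: 1 × 417 = 417
  Σ(formed) = 4381 kJ
ΔH = Σ(broken) − Σ(formed) = 4310 − 4381 = −71 kJ

ΔH ≈ −71 kJ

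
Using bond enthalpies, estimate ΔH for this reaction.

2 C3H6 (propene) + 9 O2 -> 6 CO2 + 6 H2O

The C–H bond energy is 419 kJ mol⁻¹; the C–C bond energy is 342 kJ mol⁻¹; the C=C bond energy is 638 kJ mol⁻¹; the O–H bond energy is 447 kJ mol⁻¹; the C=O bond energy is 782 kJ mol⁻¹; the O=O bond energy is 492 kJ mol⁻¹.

Bonds broken (reactants):
  C–C: 2 × 342 = 684
  C–H: 12 × 419 = 5028
  C=C: 2 × 638 = 1276
  O=O: 9 × 492 = 4428
  Σ(broken) = 11416 kJ
Bonds formed (products):
  C=O: 12 × 782 = 9384
  O–H: 12 × 447 = 5364
  Σ(formed) = 14748 kJ
ΔH = Σ(broken) − Σ(formed) = 11416 − 14748 = −3332 kJ

ΔH ≈ −3332 kJ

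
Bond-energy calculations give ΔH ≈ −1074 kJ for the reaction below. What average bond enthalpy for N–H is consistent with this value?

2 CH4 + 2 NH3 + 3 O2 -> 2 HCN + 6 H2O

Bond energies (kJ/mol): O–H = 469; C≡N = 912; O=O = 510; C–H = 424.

Let D be the N–H bond energy.
Σ(broken) = 8×424 + 6×D + 3×510 = 4922 + 6D
Σ(formed) = 2×912 + 2×424 + 12×469 = 8300
ΔH = Σ(broken) − Σ(formed) = (4922 + 6D) − (8300) = −3378 + 6D
Setting this equal to −1074 kJ gives 6D = 2304, so D = 384 kJ/mol.

D(N–H) ≈ 384 kJ/mol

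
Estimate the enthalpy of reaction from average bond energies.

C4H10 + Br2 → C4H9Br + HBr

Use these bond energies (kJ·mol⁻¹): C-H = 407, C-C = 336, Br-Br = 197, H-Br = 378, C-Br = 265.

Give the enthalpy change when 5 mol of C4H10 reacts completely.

Bonds broken (reactants):
  Br-Br: 1 × 197 = 197
  C-C: 3 × 336 = 1008
  C-H: 10 × 407 = 4070
  Σ(broken) = 5275 kJ
Bonds formed (products):
  C-Br: 1 × 265 = 265
  C-C: 3 × 336 = 1008
  C-H: 9 × 407 = 3663
  H-Br: 1 × 378 = 378
  Σ(formed) = 5314 kJ
ΔH = Σ(broken) − Σ(formed) = 5275 − 5314 = −39 kJ
For 5× the reaction as written: 5 × (−39) = −195 kJ

ΔH = −195 kJ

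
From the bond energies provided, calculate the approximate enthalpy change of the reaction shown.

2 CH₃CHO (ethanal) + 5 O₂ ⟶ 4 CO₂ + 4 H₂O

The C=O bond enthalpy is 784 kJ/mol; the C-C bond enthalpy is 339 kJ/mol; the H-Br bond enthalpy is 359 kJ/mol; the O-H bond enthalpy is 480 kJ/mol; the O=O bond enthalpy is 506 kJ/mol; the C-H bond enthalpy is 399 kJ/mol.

ΔH ≈ −2144 kJ

Bonds broken (reactants):
  C-C: 2 × 339 = 678
  C-H: 8 × 399 = 3192
  C=O: 2 × 784 = 1568
  O=O: 5 × 506 = 2530
  Σ(broken) = 7968 kJ
Bonds formed (products):
  C=O: 8 × 784 = 6272
  O-H: 8 × 480 = 3840
  Σ(formed) = 10112 kJ
ΔH = Σ(broken) − Σ(formed) = 7968 − 10112 = −2144 kJ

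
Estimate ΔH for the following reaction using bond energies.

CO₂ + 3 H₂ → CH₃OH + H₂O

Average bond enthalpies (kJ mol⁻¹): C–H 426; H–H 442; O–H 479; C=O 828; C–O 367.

ΔH ≈ −100 kJ

Bonds broken (reactants):
  C=O: 2 × 828 = 1656
  H–H: 3 × 442 = 1326
  Σ(broken) = 2982 kJ
Bonds formed (products):
  C–H: 3 × 426 = 1278
  C–O: 1 × 367 = 367
  O–H: 3 × 479 = 1437
  Σ(formed) = 3082 kJ
ΔH = Σ(broken) − Σ(formed) = 2982 − 3082 = −100 kJ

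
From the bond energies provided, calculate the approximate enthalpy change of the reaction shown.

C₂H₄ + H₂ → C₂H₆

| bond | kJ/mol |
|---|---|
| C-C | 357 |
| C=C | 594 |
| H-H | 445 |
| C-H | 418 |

Bonds broken (reactants):
  C-H: 4 × 418 = 1672
  C=C: 1 × 594 = 594
  H-H: 1 × 445 = 445
  Σ(broken) = 2711 kJ
Bonds formed (products):
  C-C: 1 × 357 = 357
  C-H: 6 × 418 = 2508
  Σ(formed) = 2865 kJ
ΔH = Σ(broken) − Σ(formed) = 2711 − 2865 = −154 kJ

ΔH ≈ −154 kJ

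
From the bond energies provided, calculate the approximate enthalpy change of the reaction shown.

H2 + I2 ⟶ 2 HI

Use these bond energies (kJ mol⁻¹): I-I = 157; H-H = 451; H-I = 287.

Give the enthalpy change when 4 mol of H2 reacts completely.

ΔH = +136 kJ

Bonds broken (reactants):
  H-H: 1 × 451 = 451
  I-I: 1 × 157 = 157
  Σ(broken) = 608 kJ
Bonds formed (products):
  H-I: 2 × 287 = 574
  Σ(formed) = 574 kJ
ΔH = Σ(broken) − Σ(formed) = 608 − 574 = +34 kJ
For 4× the reaction as written: 4 × (+34) = +136 kJ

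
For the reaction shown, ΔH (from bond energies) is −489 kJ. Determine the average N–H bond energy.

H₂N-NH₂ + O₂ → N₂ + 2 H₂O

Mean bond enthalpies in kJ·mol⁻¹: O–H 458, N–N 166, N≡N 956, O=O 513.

Let D be the N–H bond energy.
Σ(broken) = 4×D + 1×166 + 1×513 = 679 + 4D
Σ(formed) = 1×956 + 4×458 = 2788
ΔH = Σ(broken) − Σ(formed) = (679 + 4D) − (2788) = −2109 + 4D
Setting this equal to −489 kJ gives 4D = 1620, so D = 405 kJ/mol.

D(N–H) ≈ 405 kJ/mol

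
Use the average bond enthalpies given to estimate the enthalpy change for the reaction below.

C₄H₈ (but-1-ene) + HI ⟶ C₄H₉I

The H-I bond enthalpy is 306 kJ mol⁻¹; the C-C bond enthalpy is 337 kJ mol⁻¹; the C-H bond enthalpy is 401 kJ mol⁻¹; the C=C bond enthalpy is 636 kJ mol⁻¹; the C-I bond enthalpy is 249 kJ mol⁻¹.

ΔH ≈ −45 kJ

Bonds broken (reactants):
  C-C: 2 × 337 = 674
  C-H: 8 × 401 = 3208
  C=C: 1 × 636 = 636
  H-I: 1 × 306 = 306
  Σ(broken) = 4824 kJ
Bonds formed (products):
  C-C: 3 × 337 = 1011
  C-H: 9 × 401 = 3609
  C-I: 1 × 249 = 249
  Σ(formed) = 4869 kJ
ΔH = Σ(broken) − Σ(formed) = 4824 − 4869 = −45 kJ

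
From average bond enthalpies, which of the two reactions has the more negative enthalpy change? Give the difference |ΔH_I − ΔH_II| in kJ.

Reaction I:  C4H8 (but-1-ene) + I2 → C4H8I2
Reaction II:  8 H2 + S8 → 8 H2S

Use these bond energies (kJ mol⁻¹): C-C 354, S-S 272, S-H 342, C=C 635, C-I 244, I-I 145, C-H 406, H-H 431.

Reaction I, by 214 kJ

Reaction I:
  Bonds broken (reactants):
    C-C: 2 × 354 = 708
    C-H: 8 × 406 = 3248
    C=C: 1 × 635 = 635
    I-I: 1 × 145 = 145
    Σ(broken) = 4736 kJ
  Bonds formed (products):
    C-C: 3 × 354 = 1062
    C-H: 8 × 406 = 3248
    C-I: 2 × 244 = 488
    Σ(formed) = 4798 kJ
  ΔH_I = 4736 − 4798 = −62 kJ
Reaction II:
  Bonds broken (reactants):
    H-H: 8 × 431 = 3448
    S-S: 8 × 272 = 2176
    Σ(broken) = 5624 kJ
  Bonds formed (products):
    S-H: 16 × 342 = 5472
    Σ(formed) = 5472 kJ
  ΔH_II = 5624 − 5472 = +152 kJ
ΔH_I − ΔH_II = −214 kJ, so reaction I has the more negative ΔH; |ΔH_I − ΔH_II| = 214 kJ.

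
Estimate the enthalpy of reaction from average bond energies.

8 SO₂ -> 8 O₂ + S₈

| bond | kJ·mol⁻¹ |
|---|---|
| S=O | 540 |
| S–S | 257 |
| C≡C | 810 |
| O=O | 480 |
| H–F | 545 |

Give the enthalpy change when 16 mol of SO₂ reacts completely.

Bonds broken (reactants):
  S=O: 16 × 540 = 8640
  Σ(broken) = 8640 kJ
Bonds formed (products):
  O=O: 8 × 480 = 3840
  S–S: 8 × 257 = 2056
  Σ(formed) = 5896 kJ
ΔH = Σ(broken) − Σ(formed) = 8640 − 5896 = +2744 kJ
For 2× the reaction as written: 2 × (+2744) = +5488 kJ

ΔH = +5488 kJ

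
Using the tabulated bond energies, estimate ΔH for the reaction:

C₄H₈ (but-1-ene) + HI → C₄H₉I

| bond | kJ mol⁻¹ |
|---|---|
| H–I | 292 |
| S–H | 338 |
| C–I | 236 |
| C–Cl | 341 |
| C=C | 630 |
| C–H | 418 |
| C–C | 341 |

Bonds broken (reactants):
  C–C: 2 × 341 = 682
  C–H: 8 × 418 = 3344
  C=C: 1 × 630 = 630
  H–I: 1 × 292 = 292
  Σ(broken) = 4948 kJ
Bonds formed (products):
  C–C: 3 × 341 = 1023
  C–H: 9 × 418 = 3762
  C–I: 1 × 236 = 236
  Σ(formed) = 5021 kJ
ΔH = Σ(broken) − Σ(formed) = 4948 − 5021 = −73 kJ

ΔH ≈ −73 kJ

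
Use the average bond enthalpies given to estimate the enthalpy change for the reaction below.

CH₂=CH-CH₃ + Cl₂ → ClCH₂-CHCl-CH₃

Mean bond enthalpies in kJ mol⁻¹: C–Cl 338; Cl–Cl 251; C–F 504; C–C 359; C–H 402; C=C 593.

ΔH ≈ −191 kJ

Bonds broken (reactants):
  C–C: 1 × 359 = 359
  C–H: 6 × 402 = 2412
  C=C: 1 × 593 = 593
  Cl–Cl: 1 × 251 = 251
  Σ(broken) = 3615 kJ
Bonds formed (products):
  C–C: 2 × 359 = 718
  C–Cl: 2 × 338 = 676
  C–H: 6 × 402 = 2412
  Σ(formed) = 3806 kJ
ΔH = Σ(broken) − Σ(formed) = 3615 − 3806 = −191 kJ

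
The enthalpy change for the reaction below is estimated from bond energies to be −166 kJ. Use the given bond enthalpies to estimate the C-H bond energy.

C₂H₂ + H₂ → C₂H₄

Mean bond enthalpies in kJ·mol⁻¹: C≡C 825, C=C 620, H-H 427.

D(C-H) ≈ 399 kJ/mol

Let D be the C-H bond energy.
Σ(broken) = 1×825 + 2×D + 1×427 = 1252 + 2D
Σ(formed) = 4×D + 1×620 = 620 + 4D
ΔH = Σ(broken) − Σ(formed) = (1252 + 2D) − (620 + 4D) = +632 − 2D
Setting this equal to −166 kJ gives 2D = 798, so D = 399 kJ/mol.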